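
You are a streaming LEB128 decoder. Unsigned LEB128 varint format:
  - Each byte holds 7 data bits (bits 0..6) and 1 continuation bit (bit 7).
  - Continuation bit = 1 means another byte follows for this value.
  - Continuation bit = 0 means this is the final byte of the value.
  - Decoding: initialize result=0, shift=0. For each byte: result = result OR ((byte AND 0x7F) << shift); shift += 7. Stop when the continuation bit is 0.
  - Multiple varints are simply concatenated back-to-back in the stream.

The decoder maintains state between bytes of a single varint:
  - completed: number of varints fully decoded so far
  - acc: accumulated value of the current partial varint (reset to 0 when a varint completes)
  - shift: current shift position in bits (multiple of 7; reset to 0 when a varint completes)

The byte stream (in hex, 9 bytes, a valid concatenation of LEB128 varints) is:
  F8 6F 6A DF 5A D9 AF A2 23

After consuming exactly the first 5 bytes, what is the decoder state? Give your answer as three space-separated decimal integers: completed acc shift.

Answer: 3 0 0

Derivation:
byte[0]=0xF8 cont=1 payload=0x78: acc |= 120<<0 -> completed=0 acc=120 shift=7
byte[1]=0x6F cont=0 payload=0x6F: varint #1 complete (value=14328); reset -> completed=1 acc=0 shift=0
byte[2]=0x6A cont=0 payload=0x6A: varint #2 complete (value=106); reset -> completed=2 acc=0 shift=0
byte[3]=0xDF cont=1 payload=0x5F: acc |= 95<<0 -> completed=2 acc=95 shift=7
byte[4]=0x5A cont=0 payload=0x5A: varint #3 complete (value=11615); reset -> completed=3 acc=0 shift=0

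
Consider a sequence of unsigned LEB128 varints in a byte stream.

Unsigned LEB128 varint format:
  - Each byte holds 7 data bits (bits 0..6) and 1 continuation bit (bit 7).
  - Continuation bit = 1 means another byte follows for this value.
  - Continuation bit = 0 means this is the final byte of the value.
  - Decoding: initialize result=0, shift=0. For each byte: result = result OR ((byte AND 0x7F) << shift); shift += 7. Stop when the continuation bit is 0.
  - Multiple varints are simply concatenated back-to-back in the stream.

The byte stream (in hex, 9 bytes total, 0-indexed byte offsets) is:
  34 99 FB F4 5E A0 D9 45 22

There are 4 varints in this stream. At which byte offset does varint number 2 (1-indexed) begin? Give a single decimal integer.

  byte[0]=0x34 cont=0 payload=0x34=52: acc |= 52<<0 -> acc=52 shift=7 [end]
Varint 1: bytes[0:1] = 34 -> value 52 (1 byte(s))
  byte[1]=0x99 cont=1 payload=0x19=25: acc |= 25<<0 -> acc=25 shift=7
  byte[2]=0xFB cont=1 payload=0x7B=123: acc |= 123<<7 -> acc=15769 shift=14
  byte[3]=0xF4 cont=1 payload=0x74=116: acc |= 116<<14 -> acc=1916313 shift=21
  byte[4]=0x5E cont=0 payload=0x5E=94: acc |= 94<<21 -> acc=199048601 shift=28 [end]
Varint 2: bytes[1:5] = 99 FB F4 5E -> value 199048601 (4 byte(s))
  byte[5]=0xA0 cont=1 payload=0x20=32: acc |= 32<<0 -> acc=32 shift=7
  byte[6]=0xD9 cont=1 payload=0x59=89: acc |= 89<<7 -> acc=11424 shift=14
  byte[7]=0x45 cont=0 payload=0x45=69: acc |= 69<<14 -> acc=1141920 shift=21 [end]
Varint 3: bytes[5:8] = A0 D9 45 -> value 1141920 (3 byte(s))
  byte[8]=0x22 cont=0 payload=0x22=34: acc |= 34<<0 -> acc=34 shift=7 [end]
Varint 4: bytes[8:9] = 22 -> value 34 (1 byte(s))

Answer: 1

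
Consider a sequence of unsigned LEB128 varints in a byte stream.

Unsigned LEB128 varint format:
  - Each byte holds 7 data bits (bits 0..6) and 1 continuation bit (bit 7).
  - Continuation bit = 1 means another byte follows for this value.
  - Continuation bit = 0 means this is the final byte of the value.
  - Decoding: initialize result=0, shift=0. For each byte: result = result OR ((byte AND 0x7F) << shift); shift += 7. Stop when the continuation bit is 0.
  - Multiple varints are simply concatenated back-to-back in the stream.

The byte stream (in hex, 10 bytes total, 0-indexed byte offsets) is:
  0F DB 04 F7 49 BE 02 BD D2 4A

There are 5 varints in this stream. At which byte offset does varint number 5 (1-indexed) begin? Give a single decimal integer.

  byte[0]=0x0F cont=0 payload=0x0F=15: acc |= 15<<0 -> acc=15 shift=7 [end]
Varint 1: bytes[0:1] = 0F -> value 15 (1 byte(s))
  byte[1]=0xDB cont=1 payload=0x5B=91: acc |= 91<<0 -> acc=91 shift=7
  byte[2]=0x04 cont=0 payload=0x04=4: acc |= 4<<7 -> acc=603 shift=14 [end]
Varint 2: bytes[1:3] = DB 04 -> value 603 (2 byte(s))
  byte[3]=0xF7 cont=1 payload=0x77=119: acc |= 119<<0 -> acc=119 shift=7
  byte[4]=0x49 cont=0 payload=0x49=73: acc |= 73<<7 -> acc=9463 shift=14 [end]
Varint 3: bytes[3:5] = F7 49 -> value 9463 (2 byte(s))
  byte[5]=0xBE cont=1 payload=0x3E=62: acc |= 62<<0 -> acc=62 shift=7
  byte[6]=0x02 cont=0 payload=0x02=2: acc |= 2<<7 -> acc=318 shift=14 [end]
Varint 4: bytes[5:7] = BE 02 -> value 318 (2 byte(s))
  byte[7]=0xBD cont=1 payload=0x3D=61: acc |= 61<<0 -> acc=61 shift=7
  byte[8]=0xD2 cont=1 payload=0x52=82: acc |= 82<<7 -> acc=10557 shift=14
  byte[9]=0x4A cont=0 payload=0x4A=74: acc |= 74<<14 -> acc=1222973 shift=21 [end]
Varint 5: bytes[7:10] = BD D2 4A -> value 1222973 (3 byte(s))

Answer: 7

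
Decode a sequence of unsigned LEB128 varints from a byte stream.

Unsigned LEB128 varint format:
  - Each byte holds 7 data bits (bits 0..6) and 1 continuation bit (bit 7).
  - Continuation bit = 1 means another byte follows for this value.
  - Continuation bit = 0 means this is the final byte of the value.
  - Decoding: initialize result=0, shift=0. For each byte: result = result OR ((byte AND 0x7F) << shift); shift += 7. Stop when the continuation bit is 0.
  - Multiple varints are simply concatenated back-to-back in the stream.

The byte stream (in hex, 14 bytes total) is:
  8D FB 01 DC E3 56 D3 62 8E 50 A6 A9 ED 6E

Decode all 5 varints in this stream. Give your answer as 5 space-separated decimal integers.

  byte[0]=0x8D cont=1 payload=0x0D=13: acc |= 13<<0 -> acc=13 shift=7
  byte[1]=0xFB cont=1 payload=0x7B=123: acc |= 123<<7 -> acc=15757 shift=14
  byte[2]=0x01 cont=0 payload=0x01=1: acc |= 1<<14 -> acc=32141 shift=21 [end]
Varint 1: bytes[0:3] = 8D FB 01 -> value 32141 (3 byte(s))
  byte[3]=0xDC cont=1 payload=0x5C=92: acc |= 92<<0 -> acc=92 shift=7
  byte[4]=0xE3 cont=1 payload=0x63=99: acc |= 99<<7 -> acc=12764 shift=14
  byte[5]=0x56 cont=0 payload=0x56=86: acc |= 86<<14 -> acc=1421788 shift=21 [end]
Varint 2: bytes[3:6] = DC E3 56 -> value 1421788 (3 byte(s))
  byte[6]=0xD3 cont=1 payload=0x53=83: acc |= 83<<0 -> acc=83 shift=7
  byte[7]=0x62 cont=0 payload=0x62=98: acc |= 98<<7 -> acc=12627 shift=14 [end]
Varint 3: bytes[6:8] = D3 62 -> value 12627 (2 byte(s))
  byte[8]=0x8E cont=1 payload=0x0E=14: acc |= 14<<0 -> acc=14 shift=7
  byte[9]=0x50 cont=0 payload=0x50=80: acc |= 80<<7 -> acc=10254 shift=14 [end]
Varint 4: bytes[8:10] = 8E 50 -> value 10254 (2 byte(s))
  byte[10]=0xA6 cont=1 payload=0x26=38: acc |= 38<<0 -> acc=38 shift=7
  byte[11]=0xA9 cont=1 payload=0x29=41: acc |= 41<<7 -> acc=5286 shift=14
  byte[12]=0xED cont=1 payload=0x6D=109: acc |= 109<<14 -> acc=1791142 shift=21
  byte[13]=0x6E cont=0 payload=0x6E=110: acc |= 110<<21 -> acc=232477862 shift=28 [end]
Varint 5: bytes[10:14] = A6 A9 ED 6E -> value 232477862 (4 byte(s))

Answer: 32141 1421788 12627 10254 232477862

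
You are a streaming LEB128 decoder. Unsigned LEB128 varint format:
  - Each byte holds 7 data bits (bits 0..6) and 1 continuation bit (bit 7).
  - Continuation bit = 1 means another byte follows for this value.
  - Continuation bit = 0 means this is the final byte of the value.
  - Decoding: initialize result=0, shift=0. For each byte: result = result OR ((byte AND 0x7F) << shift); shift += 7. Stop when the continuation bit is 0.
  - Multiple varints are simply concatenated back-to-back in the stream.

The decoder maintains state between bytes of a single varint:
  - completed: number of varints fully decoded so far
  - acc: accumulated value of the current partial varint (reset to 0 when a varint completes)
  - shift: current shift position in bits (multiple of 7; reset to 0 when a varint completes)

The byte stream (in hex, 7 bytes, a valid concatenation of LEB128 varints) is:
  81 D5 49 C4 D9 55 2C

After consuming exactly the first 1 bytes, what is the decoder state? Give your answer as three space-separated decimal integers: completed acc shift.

byte[0]=0x81 cont=1 payload=0x01: acc |= 1<<0 -> completed=0 acc=1 shift=7

Answer: 0 1 7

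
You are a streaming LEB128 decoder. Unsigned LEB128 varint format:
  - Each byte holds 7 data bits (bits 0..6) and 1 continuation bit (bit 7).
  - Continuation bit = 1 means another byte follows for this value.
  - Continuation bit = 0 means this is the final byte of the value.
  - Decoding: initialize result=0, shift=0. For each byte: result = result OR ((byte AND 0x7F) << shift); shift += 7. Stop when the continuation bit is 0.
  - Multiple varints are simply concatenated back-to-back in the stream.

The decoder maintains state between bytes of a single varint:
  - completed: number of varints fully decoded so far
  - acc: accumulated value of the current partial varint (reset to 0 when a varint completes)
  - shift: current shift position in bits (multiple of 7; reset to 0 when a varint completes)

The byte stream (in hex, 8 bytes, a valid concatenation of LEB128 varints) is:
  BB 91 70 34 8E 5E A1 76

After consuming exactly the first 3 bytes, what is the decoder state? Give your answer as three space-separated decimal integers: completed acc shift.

byte[0]=0xBB cont=1 payload=0x3B: acc |= 59<<0 -> completed=0 acc=59 shift=7
byte[1]=0x91 cont=1 payload=0x11: acc |= 17<<7 -> completed=0 acc=2235 shift=14
byte[2]=0x70 cont=0 payload=0x70: varint #1 complete (value=1837243); reset -> completed=1 acc=0 shift=0

Answer: 1 0 0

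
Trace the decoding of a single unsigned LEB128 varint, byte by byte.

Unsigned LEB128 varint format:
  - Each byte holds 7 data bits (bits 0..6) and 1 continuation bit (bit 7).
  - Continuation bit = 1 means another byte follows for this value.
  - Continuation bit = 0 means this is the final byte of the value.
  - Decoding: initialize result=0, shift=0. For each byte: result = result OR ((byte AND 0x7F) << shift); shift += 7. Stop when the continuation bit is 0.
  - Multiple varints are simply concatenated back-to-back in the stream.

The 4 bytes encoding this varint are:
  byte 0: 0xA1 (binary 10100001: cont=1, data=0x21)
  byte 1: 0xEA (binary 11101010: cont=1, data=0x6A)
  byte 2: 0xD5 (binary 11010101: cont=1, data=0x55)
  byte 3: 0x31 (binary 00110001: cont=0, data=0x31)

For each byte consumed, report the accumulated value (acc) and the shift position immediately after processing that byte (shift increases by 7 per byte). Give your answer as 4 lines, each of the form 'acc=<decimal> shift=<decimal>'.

Answer: acc=33 shift=7
acc=13601 shift=14
acc=1406241 shift=21
acc=104166689 shift=28

Derivation:
byte 0=0xA1: payload=0x21=33, contrib = 33<<0 = 33; acc -> 33, shift -> 7
byte 1=0xEA: payload=0x6A=106, contrib = 106<<7 = 13568; acc -> 13601, shift -> 14
byte 2=0xD5: payload=0x55=85, contrib = 85<<14 = 1392640; acc -> 1406241, shift -> 21
byte 3=0x31: payload=0x31=49, contrib = 49<<21 = 102760448; acc -> 104166689, shift -> 28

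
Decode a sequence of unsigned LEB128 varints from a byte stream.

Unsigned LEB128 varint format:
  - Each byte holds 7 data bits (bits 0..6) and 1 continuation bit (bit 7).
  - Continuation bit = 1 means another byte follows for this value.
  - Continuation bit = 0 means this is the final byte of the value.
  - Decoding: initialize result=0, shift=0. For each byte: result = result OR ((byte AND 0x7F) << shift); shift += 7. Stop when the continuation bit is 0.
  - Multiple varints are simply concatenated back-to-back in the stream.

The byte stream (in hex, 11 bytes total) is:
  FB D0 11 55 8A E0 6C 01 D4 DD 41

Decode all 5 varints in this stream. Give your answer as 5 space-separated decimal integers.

Answer: 288891 85 1781770 1 1076948

Derivation:
  byte[0]=0xFB cont=1 payload=0x7B=123: acc |= 123<<0 -> acc=123 shift=7
  byte[1]=0xD0 cont=1 payload=0x50=80: acc |= 80<<7 -> acc=10363 shift=14
  byte[2]=0x11 cont=0 payload=0x11=17: acc |= 17<<14 -> acc=288891 shift=21 [end]
Varint 1: bytes[0:3] = FB D0 11 -> value 288891 (3 byte(s))
  byte[3]=0x55 cont=0 payload=0x55=85: acc |= 85<<0 -> acc=85 shift=7 [end]
Varint 2: bytes[3:4] = 55 -> value 85 (1 byte(s))
  byte[4]=0x8A cont=1 payload=0x0A=10: acc |= 10<<0 -> acc=10 shift=7
  byte[5]=0xE0 cont=1 payload=0x60=96: acc |= 96<<7 -> acc=12298 shift=14
  byte[6]=0x6C cont=0 payload=0x6C=108: acc |= 108<<14 -> acc=1781770 shift=21 [end]
Varint 3: bytes[4:7] = 8A E0 6C -> value 1781770 (3 byte(s))
  byte[7]=0x01 cont=0 payload=0x01=1: acc |= 1<<0 -> acc=1 shift=7 [end]
Varint 4: bytes[7:8] = 01 -> value 1 (1 byte(s))
  byte[8]=0xD4 cont=1 payload=0x54=84: acc |= 84<<0 -> acc=84 shift=7
  byte[9]=0xDD cont=1 payload=0x5D=93: acc |= 93<<7 -> acc=11988 shift=14
  byte[10]=0x41 cont=0 payload=0x41=65: acc |= 65<<14 -> acc=1076948 shift=21 [end]
Varint 5: bytes[8:11] = D4 DD 41 -> value 1076948 (3 byte(s))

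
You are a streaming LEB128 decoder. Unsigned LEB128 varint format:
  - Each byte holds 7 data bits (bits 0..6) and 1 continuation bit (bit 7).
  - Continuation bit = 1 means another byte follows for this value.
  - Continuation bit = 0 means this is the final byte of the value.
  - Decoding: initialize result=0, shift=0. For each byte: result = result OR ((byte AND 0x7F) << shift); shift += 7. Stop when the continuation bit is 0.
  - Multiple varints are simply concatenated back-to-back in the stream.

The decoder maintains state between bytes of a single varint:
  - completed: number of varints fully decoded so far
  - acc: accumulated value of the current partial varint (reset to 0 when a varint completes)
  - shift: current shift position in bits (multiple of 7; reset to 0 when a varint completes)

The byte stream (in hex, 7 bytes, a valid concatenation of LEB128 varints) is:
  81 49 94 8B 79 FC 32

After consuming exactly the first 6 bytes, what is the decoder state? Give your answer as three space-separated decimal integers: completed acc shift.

byte[0]=0x81 cont=1 payload=0x01: acc |= 1<<0 -> completed=0 acc=1 shift=7
byte[1]=0x49 cont=0 payload=0x49: varint #1 complete (value=9345); reset -> completed=1 acc=0 shift=0
byte[2]=0x94 cont=1 payload=0x14: acc |= 20<<0 -> completed=1 acc=20 shift=7
byte[3]=0x8B cont=1 payload=0x0B: acc |= 11<<7 -> completed=1 acc=1428 shift=14
byte[4]=0x79 cont=0 payload=0x79: varint #2 complete (value=1983892); reset -> completed=2 acc=0 shift=0
byte[5]=0xFC cont=1 payload=0x7C: acc |= 124<<0 -> completed=2 acc=124 shift=7

Answer: 2 124 7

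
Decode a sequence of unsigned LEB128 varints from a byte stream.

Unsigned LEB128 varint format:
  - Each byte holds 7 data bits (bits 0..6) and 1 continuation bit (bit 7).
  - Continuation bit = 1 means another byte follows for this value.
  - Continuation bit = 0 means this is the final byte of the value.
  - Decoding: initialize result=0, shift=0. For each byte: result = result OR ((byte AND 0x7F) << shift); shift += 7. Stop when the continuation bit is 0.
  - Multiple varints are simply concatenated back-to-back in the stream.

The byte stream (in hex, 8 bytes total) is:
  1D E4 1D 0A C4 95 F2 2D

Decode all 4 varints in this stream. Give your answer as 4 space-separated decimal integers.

  byte[0]=0x1D cont=0 payload=0x1D=29: acc |= 29<<0 -> acc=29 shift=7 [end]
Varint 1: bytes[0:1] = 1D -> value 29 (1 byte(s))
  byte[1]=0xE4 cont=1 payload=0x64=100: acc |= 100<<0 -> acc=100 shift=7
  byte[2]=0x1D cont=0 payload=0x1D=29: acc |= 29<<7 -> acc=3812 shift=14 [end]
Varint 2: bytes[1:3] = E4 1D -> value 3812 (2 byte(s))
  byte[3]=0x0A cont=0 payload=0x0A=10: acc |= 10<<0 -> acc=10 shift=7 [end]
Varint 3: bytes[3:4] = 0A -> value 10 (1 byte(s))
  byte[4]=0xC4 cont=1 payload=0x44=68: acc |= 68<<0 -> acc=68 shift=7
  byte[5]=0x95 cont=1 payload=0x15=21: acc |= 21<<7 -> acc=2756 shift=14
  byte[6]=0xF2 cont=1 payload=0x72=114: acc |= 114<<14 -> acc=1870532 shift=21
  byte[7]=0x2D cont=0 payload=0x2D=45: acc |= 45<<21 -> acc=96242372 shift=28 [end]
Varint 4: bytes[4:8] = C4 95 F2 2D -> value 96242372 (4 byte(s))

Answer: 29 3812 10 96242372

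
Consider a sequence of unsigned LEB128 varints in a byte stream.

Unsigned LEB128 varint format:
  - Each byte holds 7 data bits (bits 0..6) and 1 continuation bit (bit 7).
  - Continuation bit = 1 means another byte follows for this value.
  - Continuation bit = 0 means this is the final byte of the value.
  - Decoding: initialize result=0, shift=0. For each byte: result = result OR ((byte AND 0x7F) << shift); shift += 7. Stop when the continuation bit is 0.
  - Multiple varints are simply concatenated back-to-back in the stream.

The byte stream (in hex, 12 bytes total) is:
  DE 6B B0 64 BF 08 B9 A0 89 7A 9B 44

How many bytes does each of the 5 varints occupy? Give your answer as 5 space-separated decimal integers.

Answer: 2 2 2 4 2

Derivation:
  byte[0]=0xDE cont=1 payload=0x5E=94: acc |= 94<<0 -> acc=94 shift=7
  byte[1]=0x6B cont=0 payload=0x6B=107: acc |= 107<<7 -> acc=13790 shift=14 [end]
Varint 1: bytes[0:2] = DE 6B -> value 13790 (2 byte(s))
  byte[2]=0xB0 cont=1 payload=0x30=48: acc |= 48<<0 -> acc=48 shift=7
  byte[3]=0x64 cont=0 payload=0x64=100: acc |= 100<<7 -> acc=12848 shift=14 [end]
Varint 2: bytes[2:4] = B0 64 -> value 12848 (2 byte(s))
  byte[4]=0xBF cont=1 payload=0x3F=63: acc |= 63<<0 -> acc=63 shift=7
  byte[5]=0x08 cont=0 payload=0x08=8: acc |= 8<<7 -> acc=1087 shift=14 [end]
Varint 3: bytes[4:6] = BF 08 -> value 1087 (2 byte(s))
  byte[6]=0xB9 cont=1 payload=0x39=57: acc |= 57<<0 -> acc=57 shift=7
  byte[7]=0xA0 cont=1 payload=0x20=32: acc |= 32<<7 -> acc=4153 shift=14
  byte[8]=0x89 cont=1 payload=0x09=9: acc |= 9<<14 -> acc=151609 shift=21
  byte[9]=0x7A cont=0 payload=0x7A=122: acc |= 122<<21 -> acc=256004153 shift=28 [end]
Varint 4: bytes[6:10] = B9 A0 89 7A -> value 256004153 (4 byte(s))
  byte[10]=0x9B cont=1 payload=0x1B=27: acc |= 27<<0 -> acc=27 shift=7
  byte[11]=0x44 cont=0 payload=0x44=68: acc |= 68<<7 -> acc=8731 shift=14 [end]
Varint 5: bytes[10:12] = 9B 44 -> value 8731 (2 byte(s))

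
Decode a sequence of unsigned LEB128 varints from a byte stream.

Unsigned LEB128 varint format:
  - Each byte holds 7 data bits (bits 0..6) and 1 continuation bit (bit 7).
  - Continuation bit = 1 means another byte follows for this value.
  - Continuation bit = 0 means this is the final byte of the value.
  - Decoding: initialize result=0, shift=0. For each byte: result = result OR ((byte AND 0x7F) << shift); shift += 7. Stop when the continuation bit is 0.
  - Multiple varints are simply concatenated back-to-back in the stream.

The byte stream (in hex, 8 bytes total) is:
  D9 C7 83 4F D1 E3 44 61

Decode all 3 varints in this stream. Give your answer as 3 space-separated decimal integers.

Answer: 165733337 1126865 97

Derivation:
  byte[0]=0xD9 cont=1 payload=0x59=89: acc |= 89<<0 -> acc=89 shift=7
  byte[1]=0xC7 cont=1 payload=0x47=71: acc |= 71<<7 -> acc=9177 shift=14
  byte[2]=0x83 cont=1 payload=0x03=3: acc |= 3<<14 -> acc=58329 shift=21
  byte[3]=0x4F cont=0 payload=0x4F=79: acc |= 79<<21 -> acc=165733337 shift=28 [end]
Varint 1: bytes[0:4] = D9 C7 83 4F -> value 165733337 (4 byte(s))
  byte[4]=0xD1 cont=1 payload=0x51=81: acc |= 81<<0 -> acc=81 shift=7
  byte[5]=0xE3 cont=1 payload=0x63=99: acc |= 99<<7 -> acc=12753 shift=14
  byte[6]=0x44 cont=0 payload=0x44=68: acc |= 68<<14 -> acc=1126865 shift=21 [end]
Varint 2: bytes[4:7] = D1 E3 44 -> value 1126865 (3 byte(s))
  byte[7]=0x61 cont=0 payload=0x61=97: acc |= 97<<0 -> acc=97 shift=7 [end]
Varint 3: bytes[7:8] = 61 -> value 97 (1 byte(s))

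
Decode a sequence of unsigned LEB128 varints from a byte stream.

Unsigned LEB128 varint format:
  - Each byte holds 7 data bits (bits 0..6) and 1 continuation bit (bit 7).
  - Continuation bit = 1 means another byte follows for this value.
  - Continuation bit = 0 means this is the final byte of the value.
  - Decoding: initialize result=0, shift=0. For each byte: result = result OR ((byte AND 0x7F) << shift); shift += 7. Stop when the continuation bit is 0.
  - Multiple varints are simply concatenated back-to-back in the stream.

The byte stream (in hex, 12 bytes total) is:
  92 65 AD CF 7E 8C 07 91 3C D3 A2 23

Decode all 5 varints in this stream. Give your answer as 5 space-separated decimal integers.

Answer: 12946 2074541 908 7697 577875

Derivation:
  byte[0]=0x92 cont=1 payload=0x12=18: acc |= 18<<0 -> acc=18 shift=7
  byte[1]=0x65 cont=0 payload=0x65=101: acc |= 101<<7 -> acc=12946 shift=14 [end]
Varint 1: bytes[0:2] = 92 65 -> value 12946 (2 byte(s))
  byte[2]=0xAD cont=1 payload=0x2D=45: acc |= 45<<0 -> acc=45 shift=7
  byte[3]=0xCF cont=1 payload=0x4F=79: acc |= 79<<7 -> acc=10157 shift=14
  byte[4]=0x7E cont=0 payload=0x7E=126: acc |= 126<<14 -> acc=2074541 shift=21 [end]
Varint 2: bytes[2:5] = AD CF 7E -> value 2074541 (3 byte(s))
  byte[5]=0x8C cont=1 payload=0x0C=12: acc |= 12<<0 -> acc=12 shift=7
  byte[6]=0x07 cont=0 payload=0x07=7: acc |= 7<<7 -> acc=908 shift=14 [end]
Varint 3: bytes[5:7] = 8C 07 -> value 908 (2 byte(s))
  byte[7]=0x91 cont=1 payload=0x11=17: acc |= 17<<0 -> acc=17 shift=7
  byte[8]=0x3C cont=0 payload=0x3C=60: acc |= 60<<7 -> acc=7697 shift=14 [end]
Varint 4: bytes[7:9] = 91 3C -> value 7697 (2 byte(s))
  byte[9]=0xD3 cont=1 payload=0x53=83: acc |= 83<<0 -> acc=83 shift=7
  byte[10]=0xA2 cont=1 payload=0x22=34: acc |= 34<<7 -> acc=4435 shift=14
  byte[11]=0x23 cont=0 payload=0x23=35: acc |= 35<<14 -> acc=577875 shift=21 [end]
Varint 5: bytes[9:12] = D3 A2 23 -> value 577875 (3 byte(s))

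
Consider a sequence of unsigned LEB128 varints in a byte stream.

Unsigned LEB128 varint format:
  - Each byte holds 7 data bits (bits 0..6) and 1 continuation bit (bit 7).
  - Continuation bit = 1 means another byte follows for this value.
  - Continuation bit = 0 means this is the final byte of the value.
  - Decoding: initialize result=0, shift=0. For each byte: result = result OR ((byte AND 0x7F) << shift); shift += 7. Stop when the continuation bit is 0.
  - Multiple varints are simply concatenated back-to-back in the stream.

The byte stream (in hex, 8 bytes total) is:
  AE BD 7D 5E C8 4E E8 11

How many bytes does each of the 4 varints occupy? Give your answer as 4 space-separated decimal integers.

Answer: 3 1 2 2

Derivation:
  byte[0]=0xAE cont=1 payload=0x2E=46: acc |= 46<<0 -> acc=46 shift=7
  byte[1]=0xBD cont=1 payload=0x3D=61: acc |= 61<<7 -> acc=7854 shift=14
  byte[2]=0x7D cont=0 payload=0x7D=125: acc |= 125<<14 -> acc=2055854 shift=21 [end]
Varint 1: bytes[0:3] = AE BD 7D -> value 2055854 (3 byte(s))
  byte[3]=0x5E cont=0 payload=0x5E=94: acc |= 94<<0 -> acc=94 shift=7 [end]
Varint 2: bytes[3:4] = 5E -> value 94 (1 byte(s))
  byte[4]=0xC8 cont=1 payload=0x48=72: acc |= 72<<0 -> acc=72 shift=7
  byte[5]=0x4E cont=0 payload=0x4E=78: acc |= 78<<7 -> acc=10056 shift=14 [end]
Varint 3: bytes[4:6] = C8 4E -> value 10056 (2 byte(s))
  byte[6]=0xE8 cont=1 payload=0x68=104: acc |= 104<<0 -> acc=104 shift=7
  byte[7]=0x11 cont=0 payload=0x11=17: acc |= 17<<7 -> acc=2280 shift=14 [end]
Varint 4: bytes[6:8] = E8 11 -> value 2280 (2 byte(s))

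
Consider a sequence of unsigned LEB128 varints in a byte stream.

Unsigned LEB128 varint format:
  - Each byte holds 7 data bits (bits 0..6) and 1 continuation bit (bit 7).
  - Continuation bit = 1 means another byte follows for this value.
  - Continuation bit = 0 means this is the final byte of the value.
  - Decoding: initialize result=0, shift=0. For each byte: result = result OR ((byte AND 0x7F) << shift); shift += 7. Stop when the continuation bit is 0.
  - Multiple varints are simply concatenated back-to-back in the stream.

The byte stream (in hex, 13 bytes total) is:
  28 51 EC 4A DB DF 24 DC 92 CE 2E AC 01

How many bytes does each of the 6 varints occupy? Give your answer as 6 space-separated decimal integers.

Answer: 1 1 2 3 4 2

Derivation:
  byte[0]=0x28 cont=0 payload=0x28=40: acc |= 40<<0 -> acc=40 shift=7 [end]
Varint 1: bytes[0:1] = 28 -> value 40 (1 byte(s))
  byte[1]=0x51 cont=0 payload=0x51=81: acc |= 81<<0 -> acc=81 shift=7 [end]
Varint 2: bytes[1:2] = 51 -> value 81 (1 byte(s))
  byte[2]=0xEC cont=1 payload=0x6C=108: acc |= 108<<0 -> acc=108 shift=7
  byte[3]=0x4A cont=0 payload=0x4A=74: acc |= 74<<7 -> acc=9580 shift=14 [end]
Varint 3: bytes[2:4] = EC 4A -> value 9580 (2 byte(s))
  byte[4]=0xDB cont=1 payload=0x5B=91: acc |= 91<<0 -> acc=91 shift=7
  byte[5]=0xDF cont=1 payload=0x5F=95: acc |= 95<<7 -> acc=12251 shift=14
  byte[6]=0x24 cont=0 payload=0x24=36: acc |= 36<<14 -> acc=602075 shift=21 [end]
Varint 4: bytes[4:7] = DB DF 24 -> value 602075 (3 byte(s))
  byte[7]=0xDC cont=1 payload=0x5C=92: acc |= 92<<0 -> acc=92 shift=7
  byte[8]=0x92 cont=1 payload=0x12=18: acc |= 18<<7 -> acc=2396 shift=14
  byte[9]=0xCE cont=1 payload=0x4E=78: acc |= 78<<14 -> acc=1280348 shift=21
  byte[10]=0x2E cont=0 payload=0x2E=46: acc |= 46<<21 -> acc=97749340 shift=28 [end]
Varint 5: bytes[7:11] = DC 92 CE 2E -> value 97749340 (4 byte(s))
  byte[11]=0xAC cont=1 payload=0x2C=44: acc |= 44<<0 -> acc=44 shift=7
  byte[12]=0x01 cont=0 payload=0x01=1: acc |= 1<<7 -> acc=172 shift=14 [end]
Varint 6: bytes[11:13] = AC 01 -> value 172 (2 byte(s))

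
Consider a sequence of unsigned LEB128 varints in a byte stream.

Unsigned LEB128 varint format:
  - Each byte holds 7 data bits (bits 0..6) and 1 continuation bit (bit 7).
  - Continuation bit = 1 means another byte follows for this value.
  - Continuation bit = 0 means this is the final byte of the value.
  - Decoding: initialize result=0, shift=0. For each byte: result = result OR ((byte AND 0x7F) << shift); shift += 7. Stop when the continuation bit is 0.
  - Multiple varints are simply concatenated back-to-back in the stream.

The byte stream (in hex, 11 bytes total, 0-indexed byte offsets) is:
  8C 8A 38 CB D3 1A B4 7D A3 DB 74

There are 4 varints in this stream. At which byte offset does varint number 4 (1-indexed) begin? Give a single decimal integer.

Answer: 8

Derivation:
  byte[0]=0x8C cont=1 payload=0x0C=12: acc |= 12<<0 -> acc=12 shift=7
  byte[1]=0x8A cont=1 payload=0x0A=10: acc |= 10<<7 -> acc=1292 shift=14
  byte[2]=0x38 cont=0 payload=0x38=56: acc |= 56<<14 -> acc=918796 shift=21 [end]
Varint 1: bytes[0:3] = 8C 8A 38 -> value 918796 (3 byte(s))
  byte[3]=0xCB cont=1 payload=0x4B=75: acc |= 75<<0 -> acc=75 shift=7
  byte[4]=0xD3 cont=1 payload=0x53=83: acc |= 83<<7 -> acc=10699 shift=14
  byte[5]=0x1A cont=0 payload=0x1A=26: acc |= 26<<14 -> acc=436683 shift=21 [end]
Varint 2: bytes[3:6] = CB D3 1A -> value 436683 (3 byte(s))
  byte[6]=0xB4 cont=1 payload=0x34=52: acc |= 52<<0 -> acc=52 shift=7
  byte[7]=0x7D cont=0 payload=0x7D=125: acc |= 125<<7 -> acc=16052 shift=14 [end]
Varint 3: bytes[6:8] = B4 7D -> value 16052 (2 byte(s))
  byte[8]=0xA3 cont=1 payload=0x23=35: acc |= 35<<0 -> acc=35 shift=7
  byte[9]=0xDB cont=1 payload=0x5B=91: acc |= 91<<7 -> acc=11683 shift=14
  byte[10]=0x74 cont=0 payload=0x74=116: acc |= 116<<14 -> acc=1912227 shift=21 [end]
Varint 4: bytes[8:11] = A3 DB 74 -> value 1912227 (3 byte(s))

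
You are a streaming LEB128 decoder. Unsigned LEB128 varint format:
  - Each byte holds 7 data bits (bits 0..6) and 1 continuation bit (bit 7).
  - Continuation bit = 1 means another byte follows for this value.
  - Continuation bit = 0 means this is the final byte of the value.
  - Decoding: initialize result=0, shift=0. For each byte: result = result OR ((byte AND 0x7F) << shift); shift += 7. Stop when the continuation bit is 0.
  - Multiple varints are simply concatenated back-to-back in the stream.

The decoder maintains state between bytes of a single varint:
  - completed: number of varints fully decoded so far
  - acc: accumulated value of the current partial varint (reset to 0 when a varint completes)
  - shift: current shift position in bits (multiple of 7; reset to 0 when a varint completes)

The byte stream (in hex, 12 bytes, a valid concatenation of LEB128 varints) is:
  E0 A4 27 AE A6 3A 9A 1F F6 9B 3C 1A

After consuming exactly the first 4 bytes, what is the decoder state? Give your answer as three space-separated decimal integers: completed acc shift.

byte[0]=0xE0 cont=1 payload=0x60: acc |= 96<<0 -> completed=0 acc=96 shift=7
byte[1]=0xA4 cont=1 payload=0x24: acc |= 36<<7 -> completed=0 acc=4704 shift=14
byte[2]=0x27 cont=0 payload=0x27: varint #1 complete (value=643680); reset -> completed=1 acc=0 shift=0
byte[3]=0xAE cont=1 payload=0x2E: acc |= 46<<0 -> completed=1 acc=46 shift=7

Answer: 1 46 7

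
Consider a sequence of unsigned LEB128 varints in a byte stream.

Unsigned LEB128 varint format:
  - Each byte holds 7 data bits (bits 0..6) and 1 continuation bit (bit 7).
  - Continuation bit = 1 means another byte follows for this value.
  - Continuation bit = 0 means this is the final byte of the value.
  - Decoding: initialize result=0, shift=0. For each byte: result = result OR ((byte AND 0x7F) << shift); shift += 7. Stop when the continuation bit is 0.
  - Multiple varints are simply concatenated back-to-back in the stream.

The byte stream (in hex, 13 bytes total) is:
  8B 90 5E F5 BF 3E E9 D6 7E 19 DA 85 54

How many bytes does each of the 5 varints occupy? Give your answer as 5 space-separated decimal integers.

  byte[0]=0x8B cont=1 payload=0x0B=11: acc |= 11<<0 -> acc=11 shift=7
  byte[1]=0x90 cont=1 payload=0x10=16: acc |= 16<<7 -> acc=2059 shift=14
  byte[2]=0x5E cont=0 payload=0x5E=94: acc |= 94<<14 -> acc=1542155 shift=21 [end]
Varint 1: bytes[0:3] = 8B 90 5E -> value 1542155 (3 byte(s))
  byte[3]=0xF5 cont=1 payload=0x75=117: acc |= 117<<0 -> acc=117 shift=7
  byte[4]=0xBF cont=1 payload=0x3F=63: acc |= 63<<7 -> acc=8181 shift=14
  byte[5]=0x3E cont=0 payload=0x3E=62: acc |= 62<<14 -> acc=1023989 shift=21 [end]
Varint 2: bytes[3:6] = F5 BF 3E -> value 1023989 (3 byte(s))
  byte[6]=0xE9 cont=1 payload=0x69=105: acc |= 105<<0 -> acc=105 shift=7
  byte[7]=0xD6 cont=1 payload=0x56=86: acc |= 86<<7 -> acc=11113 shift=14
  byte[8]=0x7E cont=0 payload=0x7E=126: acc |= 126<<14 -> acc=2075497 shift=21 [end]
Varint 3: bytes[6:9] = E9 D6 7E -> value 2075497 (3 byte(s))
  byte[9]=0x19 cont=0 payload=0x19=25: acc |= 25<<0 -> acc=25 shift=7 [end]
Varint 4: bytes[9:10] = 19 -> value 25 (1 byte(s))
  byte[10]=0xDA cont=1 payload=0x5A=90: acc |= 90<<0 -> acc=90 shift=7
  byte[11]=0x85 cont=1 payload=0x05=5: acc |= 5<<7 -> acc=730 shift=14
  byte[12]=0x54 cont=0 payload=0x54=84: acc |= 84<<14 -> acc=1376986 shift=21 [end]
Varint 5: bytes[10:13] = DA 85 54 -> value 1376986 (3 byte(s))

Answer: 3 3 3 1 3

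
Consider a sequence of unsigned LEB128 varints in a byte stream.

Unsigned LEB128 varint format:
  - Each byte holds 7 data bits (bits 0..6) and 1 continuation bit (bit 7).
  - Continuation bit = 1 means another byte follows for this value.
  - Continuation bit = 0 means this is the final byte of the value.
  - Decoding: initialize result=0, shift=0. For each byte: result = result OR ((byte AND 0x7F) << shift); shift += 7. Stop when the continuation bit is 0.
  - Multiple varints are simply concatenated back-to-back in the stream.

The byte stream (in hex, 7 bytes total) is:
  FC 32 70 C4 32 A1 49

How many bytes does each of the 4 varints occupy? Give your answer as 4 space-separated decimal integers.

  byte[0]=0xFC cont=1 payload=0x7C=124: acc |= 124<<0 -> acc=124 shift=7
  byte[1]=0x32 cont=0 payload=0x32=50: acc |= 50<<7 -> acc=6524 shift=14 [end]
Varint 1: bytes[0:2] = FC 32 -> value 6524 (2 byte(s))
  byte[2]=0x70 cont=0 payload=0x70=112: acc |= 112<<0 -> acc=112 shift=7 [end]
Varint 2: bytes[2:3] = 70 -> value 112 (1 byte(s))
  byte[3]=0xC4 cont=1 payload=0x44=68: acc |= 68<<0 -> acc=68 shift=7
  byte[4]=0x32 cont=0 payload=0x32=50: acc |= 50<<7 -> acc=6468 shift=14 [end]
Varint 3: bytes[3:5] = C4 32 -> value 6468 (2 byte(s))
  byte[5]=0xA1 cont=1 payload=0x21=33: acc |= 33<<0 -> acc=33 shift=7
  byte[6]=0x49 cont=0 payload=0x49=73: acc |= 73<<7 -> acc=9377 shift=14 [end]
Varint 4: bytes[5:7] = A1 49 -> value 9377 (2 byte(s))

Answer: 2 1 2 2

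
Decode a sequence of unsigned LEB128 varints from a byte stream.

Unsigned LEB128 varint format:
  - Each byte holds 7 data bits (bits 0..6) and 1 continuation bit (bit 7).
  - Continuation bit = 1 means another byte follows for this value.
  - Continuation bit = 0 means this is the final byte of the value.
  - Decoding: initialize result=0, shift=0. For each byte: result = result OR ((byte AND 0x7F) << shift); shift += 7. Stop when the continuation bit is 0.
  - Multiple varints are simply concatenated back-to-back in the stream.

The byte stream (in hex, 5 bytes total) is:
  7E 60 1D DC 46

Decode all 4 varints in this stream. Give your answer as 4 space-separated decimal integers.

  byte[0]=0x7E cont=0 payload=0x7E=126: acc |= 126<<0 -> acc=126 shift=7 [end]
Varint 1: bytes[0:1] = 7E -> value 126 (1 byte(s))
  byte[1]=0x60 cont=0 payload=0x60=96: acc |= 96<<0 -> acc=96 shift=7 [end]
Varint 2: bytes[1:2] = 60 -> value 96 (1 byte(s))
  byte[2]=0x1D cont=0 payload=0x1D=29: acc |= 29<<0 -> acc=29 shift=7 [end]
Varint 3: bytes[2:3] = 1D -> value 29 (1 byte(s))
  byte[3]=0xDC cont=1 payload=0x5C=92: acc |= 92<<0 -> acc=92 shift=7
  byte[4]=0x46 cont=0 payload=0x46=70: acc |= 70<<7 -> acc=9052 shift=14 [end]
Varint 4: bytes[3:5] = DC 46 -> value 9052 (2 byte(s))

Answer: 126 96 29 9052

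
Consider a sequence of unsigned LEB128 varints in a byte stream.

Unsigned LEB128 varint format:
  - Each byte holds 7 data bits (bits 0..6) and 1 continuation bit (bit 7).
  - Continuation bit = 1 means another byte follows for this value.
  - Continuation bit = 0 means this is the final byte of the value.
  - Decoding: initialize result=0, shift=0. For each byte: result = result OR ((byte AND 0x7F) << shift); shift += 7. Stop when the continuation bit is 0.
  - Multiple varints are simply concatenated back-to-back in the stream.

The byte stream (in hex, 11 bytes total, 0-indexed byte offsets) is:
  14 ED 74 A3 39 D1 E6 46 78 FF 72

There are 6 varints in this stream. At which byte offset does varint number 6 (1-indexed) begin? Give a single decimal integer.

Answer: 9

Derivation:
  byte[0]=0x14 cont=0 payload=0x14=20: acc |= 20<<0 -> acc=20 shift=7 [end]
Varint 1: bytes[0:1] = 14 -> value 20 (1 byte(s))
  byte[1]=0xED cont=1 payload=0x6D=109: acc |= 109<<0 -> acc=109 shift=7
  byte[2]=0x74 cont=0 payload=0x74=116: acc |= 116<<7 -> acc=14957 shift=14 [end]
Varint 2: bytes[1:3] = ED 74 -> value 14957 (2 byte(s))
  byte[3]=0xA3 cont=1 payload=0x23=35: acc |= 35<<0 -> acc=35 shift=7
  byte[4]=0x39 cont=0 payload=0x39=57: acc |= 57<<7 -> acc=7331 shift=14 [end]
Varint 3: bytes[3:5] = A3 39 -> value 7331 (2 byte(s))
  byte[5]=0xD1 cont=1 payload=0x51=81: acc |= 81<<0 -> acc=81 shift=7
  byte[6]=0xE6 cont=1 payload=0x66=102: acc |= 102<<7 -> acc=13137 shift=14
  byte[7]=0x46 cont=0 payload=0x46=70: acc |= 70<<14 -> acc=1160017 shift=21 [end]
Varint 4: bytes[5:8] = D1 E6 46 -> value 1160017 (3 byte(s))
  byte[8]=0x78 cont=0 payload=0x78=120: acc |= 120<<0 -> acc=120 shift=7 [end]
Varint 5: bytes[8:9] = 78 -> value 120 (1 byte(s))
  byte[9]=0xFF cont=1 payload=0x7F=127: acc |= 127<<0 -> acc=127 shift=7
  byte[10]=0x72 cont=0 payload=0x72=114: acc |= 114<<7 -> acc=14719 shift=14 [end]
Varint 6: bytes[9:11] = FF 72 -> value 14719 (2 byte(s))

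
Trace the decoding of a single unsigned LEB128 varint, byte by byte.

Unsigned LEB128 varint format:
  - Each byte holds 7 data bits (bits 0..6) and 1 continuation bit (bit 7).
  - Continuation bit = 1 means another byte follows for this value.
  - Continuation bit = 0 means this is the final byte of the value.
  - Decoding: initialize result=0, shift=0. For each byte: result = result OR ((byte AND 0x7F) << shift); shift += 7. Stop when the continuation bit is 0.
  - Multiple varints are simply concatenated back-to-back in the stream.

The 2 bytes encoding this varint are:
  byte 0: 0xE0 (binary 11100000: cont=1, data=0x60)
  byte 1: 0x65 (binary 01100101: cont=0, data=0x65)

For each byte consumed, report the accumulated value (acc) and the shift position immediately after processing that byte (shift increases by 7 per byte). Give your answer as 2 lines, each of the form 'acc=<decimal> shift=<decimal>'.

Answer: acc=96 shift=7
acc=13024 shift=14

Derivation:
byte 0=0xE0: payload=0x60=96, contrib = 96<<0 = 96; acc -> 96, shift -> 7
byte 1=0x65: payload=0x65=101, contrib = 101<<7 = 12928; acc -> 13024, shift -> 14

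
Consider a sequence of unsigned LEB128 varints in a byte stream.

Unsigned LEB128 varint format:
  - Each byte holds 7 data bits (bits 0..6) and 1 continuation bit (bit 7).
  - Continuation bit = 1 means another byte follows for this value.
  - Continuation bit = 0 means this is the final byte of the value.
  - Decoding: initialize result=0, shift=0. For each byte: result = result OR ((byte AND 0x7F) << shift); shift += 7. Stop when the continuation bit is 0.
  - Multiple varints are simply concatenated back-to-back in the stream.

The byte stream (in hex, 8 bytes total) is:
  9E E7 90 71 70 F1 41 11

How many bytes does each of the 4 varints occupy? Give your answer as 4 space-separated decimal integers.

  byte[0]=0x9E cont=1 payload=0x1E=30: acc |= 30<<0 -> acc=30 shift=7
  byte[1]=0xE7 cont=1 payload=0x67=103: acc |= 103<<7 -> acc=13214 shift=14
  byte[2]=0x90 cont=1 payload=0x10=16: acc |= 16<<14 -> acc=275358 shift=21
  byte[3]=0x71 cont=0 payload=0x71=113: acc |= 113<<21 -> acc=237253534 shift=28 [end]
Varint 1: bytes[0:4] = 9E E7 90 71 -> value 237253534 (4 byte(s))
  byte[4]=0x70 cont=0 payload=0x70=112: acc |= 112<<0 -> acc=112 shift=7 [end]
Varint 2: bytes[4:5] = 70 -> value 112 (1 byte(s))
  byte[5]=0xF1 cont=1 payload=0x71=113: acc |= 113<<0 -> acc=113 shift=7
  byte[6]=0x41 cont=0 payload=0x41=65: acc |= 65<<7 -> acc=8433 shift=14 [end]
Varint 3: bytes[5:7] = F1 41 -> value 8433 (2 byte(s))
  byte[7]=0x11 cont=0 payload=0x11=17: acc |= 17<<0 -> acc=17 shift=7 [end]
Varint 4: bytes[7:8] = 11 -> value 17 (1 byte(s))

Answer: 4 1 2 1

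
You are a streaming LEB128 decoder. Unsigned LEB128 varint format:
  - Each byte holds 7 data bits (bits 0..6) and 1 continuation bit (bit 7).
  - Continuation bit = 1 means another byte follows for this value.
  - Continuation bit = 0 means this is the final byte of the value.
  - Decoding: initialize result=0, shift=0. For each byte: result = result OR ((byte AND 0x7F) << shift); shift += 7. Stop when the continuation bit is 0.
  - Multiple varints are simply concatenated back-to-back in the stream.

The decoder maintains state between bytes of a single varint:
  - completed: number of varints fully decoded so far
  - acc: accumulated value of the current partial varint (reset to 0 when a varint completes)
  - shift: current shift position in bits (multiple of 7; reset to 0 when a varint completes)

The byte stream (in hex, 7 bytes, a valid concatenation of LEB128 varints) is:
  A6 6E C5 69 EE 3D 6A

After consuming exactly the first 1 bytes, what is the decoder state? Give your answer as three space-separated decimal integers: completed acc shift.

Answer: 0 38 7

Derivation:
byte[0]=0xA6 cont=1 payload=0x26: acc |= 38<<0 -> completed=0 acc=38 shift=7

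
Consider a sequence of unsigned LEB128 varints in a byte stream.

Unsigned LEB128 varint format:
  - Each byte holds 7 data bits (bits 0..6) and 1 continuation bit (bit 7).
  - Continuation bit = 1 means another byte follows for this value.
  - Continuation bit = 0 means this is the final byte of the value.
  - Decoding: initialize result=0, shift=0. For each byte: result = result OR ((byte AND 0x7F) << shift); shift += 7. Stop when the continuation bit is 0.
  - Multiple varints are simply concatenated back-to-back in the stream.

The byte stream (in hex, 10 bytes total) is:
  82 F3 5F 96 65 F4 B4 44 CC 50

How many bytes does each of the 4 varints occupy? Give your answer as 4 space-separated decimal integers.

  byte[0]=0x82 cont=1 payload=0x02=2: acc |= 2<<0 -> acc=2 shift=7
  byte[1]=0xF3 cont=1 payload=0x73=115: acc |= 115<<7 -> acc=14722 shift=14
  byte[2]=0x5F cont=0 payload=0x5F=95: acc |= 95<<14 -> acc=1571202 shift=21 [end]
Varint 1: bytes[0:3] = 82 F3 5F -> value 1571202 (3 byte(s))
  byte[3]=0x96 cont=1 payload=0x16=22: acc |= 22<<0 -> acc=22 shift=7
  byte[4]=0x65 cont=0 payload=0x65=101: acc |= 101<<7 -> acc=12950 shift=14 [end]
Varint 2: bytes[3:5] = 96 65 -> value 12950 (2 byte(s))
  byte[5]=0xF4 cont=1 payload=0x74=116: acc |= 116<<0 -> acc=116 shift=7
  byte[6]=0xB4 cont=1 payload=0x34=52: acc |= 52<<7 -> acc=6772 shift=14
  byte[7]=0x44 cont=0 payload=0x44=68: acc |= 68<<14 -> acc=1120884 shift=21 [end]
Varint 3: bytes[5:8] = F4 B4 44 -> value 1120884 (3 byte(s))
  byte[8]=0xCC cont=1 payload=0x4C=76: acc |= 76<<0 -> acc=76 shift=7
  byte[9]=0x50 cont=0 payload=0x50=80: acc |= 80<<7 -> acc=10316 shift=14 [end]
Varint 4: bytes[8:10] = CC 50 -> value 10316 (2 byte(s))

Answer: 3 2 3 2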